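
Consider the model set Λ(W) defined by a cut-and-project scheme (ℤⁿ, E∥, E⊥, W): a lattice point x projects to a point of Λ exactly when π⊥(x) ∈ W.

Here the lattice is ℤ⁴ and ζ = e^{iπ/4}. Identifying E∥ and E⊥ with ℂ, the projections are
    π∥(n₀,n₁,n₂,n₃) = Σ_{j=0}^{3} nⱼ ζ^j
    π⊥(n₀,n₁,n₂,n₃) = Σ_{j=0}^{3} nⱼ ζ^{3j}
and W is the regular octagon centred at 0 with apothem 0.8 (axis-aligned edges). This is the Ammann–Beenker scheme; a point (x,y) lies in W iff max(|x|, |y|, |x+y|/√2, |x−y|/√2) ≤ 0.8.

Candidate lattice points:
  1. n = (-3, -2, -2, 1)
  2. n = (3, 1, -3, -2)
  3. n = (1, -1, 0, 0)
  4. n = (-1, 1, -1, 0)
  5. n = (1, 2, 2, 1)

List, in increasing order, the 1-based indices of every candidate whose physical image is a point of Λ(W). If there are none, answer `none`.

π⊥(n) = n₀ + n₁ζ³ + n₂ζ⁶ + n₃ζ⁹ where ζ = e^{iπ/4}.
#1 (-3, -2, -2, 1): internal (-0.87868, 1.29289); octagon support 1.53553 vs apothem 0.8 → ∉ W
#2 (3, 1, -3, -2): internal (0.87868, 2.29289); octagon support 2.29289 vs apothem 0.8 → ∉ W
#3 (1, -1, 0, 0): internal (1.70711, -0.70711); octagon support 1.70711 vs apothem 0.8 → ∉ W
#4 (-1, 1, -1, 0): internal (-1.70711, 1.70711); octagon support 2.41421 vs apothem 0.8 → ∉ W
#5 (1, 2, 2, 1): internal (0.29289, 0.12132); octagon support 0.29289 vs apothem 0.8 → ∈ W

5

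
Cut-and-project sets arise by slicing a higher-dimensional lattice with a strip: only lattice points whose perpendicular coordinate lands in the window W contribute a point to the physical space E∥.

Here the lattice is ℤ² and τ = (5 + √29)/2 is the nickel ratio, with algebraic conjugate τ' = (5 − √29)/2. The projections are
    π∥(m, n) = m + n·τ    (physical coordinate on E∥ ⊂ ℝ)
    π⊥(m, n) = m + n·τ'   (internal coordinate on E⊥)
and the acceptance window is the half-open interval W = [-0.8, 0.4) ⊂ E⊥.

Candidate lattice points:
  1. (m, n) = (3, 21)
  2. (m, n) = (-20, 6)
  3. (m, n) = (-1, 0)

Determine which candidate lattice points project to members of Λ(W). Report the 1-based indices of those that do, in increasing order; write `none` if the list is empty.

τ' = (5−√29)/2 ≈ -0.192582.
[1] lift (3,21): star map gives -1.044230; window check -0.8 ≤ -1.044230 < 0.4 is false → out
[2] lift (-20,6): star map gives -21.155494; window check -0.8 ≤ -21.155494 < 0.4 is false → out
[3] lift (-1,0): star map gives -1.000000; window check -0.8 ≤ -1.000000 < 0.4 is false → out

none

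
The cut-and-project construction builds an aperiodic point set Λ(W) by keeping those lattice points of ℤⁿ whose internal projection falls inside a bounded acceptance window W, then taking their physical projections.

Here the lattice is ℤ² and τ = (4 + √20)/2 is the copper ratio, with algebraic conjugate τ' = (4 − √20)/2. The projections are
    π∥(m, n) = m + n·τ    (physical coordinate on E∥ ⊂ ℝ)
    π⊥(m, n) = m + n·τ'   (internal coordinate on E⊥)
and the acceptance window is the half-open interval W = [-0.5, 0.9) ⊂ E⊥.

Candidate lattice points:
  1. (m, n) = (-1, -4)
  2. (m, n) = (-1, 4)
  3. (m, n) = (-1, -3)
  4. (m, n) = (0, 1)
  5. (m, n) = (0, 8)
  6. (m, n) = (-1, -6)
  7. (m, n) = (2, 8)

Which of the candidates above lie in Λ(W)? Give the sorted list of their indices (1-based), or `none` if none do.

1, 3, 4, 6, 7

Numerically τ ≈ 4.2361 and τ' = −1/τ ≈ -0.2361.
candidate 1: (m,n)=(-1,-4) → π∥ = -1-4·τ ≈ -17.9443, π⊥ = -1-4·τ' ≈ -0.0557 ∈ [-0.5, 0.9) ⇒ IN Λ
candidate 2: (m,n)=(-1,4) → π∥ = -1+4·τ ≈ 15.9443, π⊥ = -1+4·τ' ≈ -1.9443 ∉ [-0.5, 0.9) ⇒ out
candidate 3: (m,n)=(-1,-3) → π∥ = -1-3·τ ≈ -13.7082, π⊥ = -1-3·τ' ≈ -0.2918 ∈ [-0.5, 0.9) ⇒ IN Λ
candidate 4: (m,n)=(0,1) → π∥ = 0+1·τ ≈ 4.2361, π⊥ = 0+1·τ' ≈ -0.2361 ∈ [-0.5, 0.9) ⇒ IN Λ
candidate 5: (m,n)=(0,8) → π∥ = 0+8·τ ≈ 33.8885, π⊥ = 0+8·τ' ≈ -1.8885 ∉ [-0.5, 0.9) ⇒ out
candidate 6: (m,n)=(-1,-6) → π∥ = -1-6·τ ≈ -26.4164, π⊥ = -1-6·τ' ≈ 0.4164 ∈ [-0.5, 0.9) ⇒ IN Λ
candidate 7: (m,n)=(2,8) → π∥ = 2+8·τ ≈ 35.8885, π⊥ = 2+8·τ' ≈ 0.1115 ∈ [-0.5, 0.9) ⇒ IN Λ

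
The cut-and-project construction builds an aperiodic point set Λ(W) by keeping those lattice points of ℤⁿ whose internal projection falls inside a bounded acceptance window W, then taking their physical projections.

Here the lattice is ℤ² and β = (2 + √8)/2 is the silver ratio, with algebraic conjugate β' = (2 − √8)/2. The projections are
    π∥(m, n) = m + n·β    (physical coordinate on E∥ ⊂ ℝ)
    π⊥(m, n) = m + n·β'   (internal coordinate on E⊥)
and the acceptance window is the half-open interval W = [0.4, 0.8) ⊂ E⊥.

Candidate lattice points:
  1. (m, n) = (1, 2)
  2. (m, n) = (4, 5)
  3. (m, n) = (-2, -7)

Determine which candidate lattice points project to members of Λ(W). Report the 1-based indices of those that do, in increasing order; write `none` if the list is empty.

none

β' = (2−√8)/2 ≈ -0.41421.
candidate 1: (m,n)=(1,2) → π∥ = 1+2·β ≈ 5.82843, π⊥ = 1+2·β' ≈ 0.17157 ∉ [0.4, 0.8) ⇒ out
candidate 2: (m,n)=(4,5) → π∥ = 4+5·β ≈ 16.07107, π⊥ = 4+5·β' ≈ 1.92893 ∉ [0.4, 0.8) ⇒ out
candidate 3: (m,n)=(-2,-7) → π∥ = -2-7·β ≈ -18.89949, π⊥ = -2-7·β' ≈ 0.89949 ∉ [0.4, 0.8) ⇒ out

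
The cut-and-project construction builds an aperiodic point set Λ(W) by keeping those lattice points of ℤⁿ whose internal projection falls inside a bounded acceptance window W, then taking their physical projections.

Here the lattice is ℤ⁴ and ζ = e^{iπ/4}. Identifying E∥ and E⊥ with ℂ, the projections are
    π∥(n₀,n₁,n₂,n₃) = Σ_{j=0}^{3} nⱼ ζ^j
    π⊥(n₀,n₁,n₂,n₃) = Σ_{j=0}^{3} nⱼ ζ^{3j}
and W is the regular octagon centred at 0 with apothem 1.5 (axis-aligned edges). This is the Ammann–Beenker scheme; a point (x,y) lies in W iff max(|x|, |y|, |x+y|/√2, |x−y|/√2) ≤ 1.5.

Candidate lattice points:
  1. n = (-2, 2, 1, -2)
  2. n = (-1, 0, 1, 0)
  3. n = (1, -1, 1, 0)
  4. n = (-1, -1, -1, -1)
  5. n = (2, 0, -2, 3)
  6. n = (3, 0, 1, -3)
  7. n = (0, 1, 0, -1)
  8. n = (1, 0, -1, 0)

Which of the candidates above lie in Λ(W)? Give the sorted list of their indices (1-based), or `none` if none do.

2, 4, 7, 8

π⊥(n) = n₀ + n₁ζ³ + n₂ζ⁶ + n₃ζ⁹ where ζ = e^{iπ/4}.
candidate 1: n = (-2, 2, 1, -2) → π⊥ ≈ (-4.82843, -1.00000); max(|x|,|y|,|x±y|/√2) = 4.82843 > 1.5 ⇒ ∉ W
candidate 2: n = (-1, 0, 1, 0) → π⊥ ≈ (-1.00000, -1.00000); max(|x|,|y|,|x±y|/√2) = 1.41421 ≤ 1.5 ⇒ ∈ W
candidate 3: n = (1, -1, 1, 0) → π⊥ ≈ (+1.70711, -1.70711); max(|x|,|y|,|x±y|/√2) = 2.41421 > 1.5 ⇒ ∉ W
candidate 4: n = (-1, -1, -1, -1) → π⊥ ≈ (-1.00000, -0.41421); max(|x|,|y|,|x±y|/√2) = 1.00000 ≤ 1.5 ⇒ ∈ W
candidate 5: n = (2, 0, -2, 3) → π⊥ ≈ (+4.12132, +4.12132); max(|x|,|y|,|x±y|/√2) = 5.82843 > 1.5 ⇒ ∉ W
candidate 6: n = (3, 0, 1, -3) → π⊥ ≈ (+0.87868, -3.12132); max(|x|,|y|,|x±y|/√2) = 3.12132 > 1.5 ⇒ ∉ W
candidate 7: n = (0, 1, 0, -1) → π⊥ ≈ (-1.41421, +0.00000); max(|x|,|y|,|x±y|/√2) = 1.41421 ≤ 1.5 ⇒ ∈ W
candidate 8: n = (1, 0, -1, 0) → π⊥ ≈ (+1.00000, +1.00000); max(|x|,|y|,|x±y|/√2) = 1.41421 ≤ 1.5 ⇒ ∈ W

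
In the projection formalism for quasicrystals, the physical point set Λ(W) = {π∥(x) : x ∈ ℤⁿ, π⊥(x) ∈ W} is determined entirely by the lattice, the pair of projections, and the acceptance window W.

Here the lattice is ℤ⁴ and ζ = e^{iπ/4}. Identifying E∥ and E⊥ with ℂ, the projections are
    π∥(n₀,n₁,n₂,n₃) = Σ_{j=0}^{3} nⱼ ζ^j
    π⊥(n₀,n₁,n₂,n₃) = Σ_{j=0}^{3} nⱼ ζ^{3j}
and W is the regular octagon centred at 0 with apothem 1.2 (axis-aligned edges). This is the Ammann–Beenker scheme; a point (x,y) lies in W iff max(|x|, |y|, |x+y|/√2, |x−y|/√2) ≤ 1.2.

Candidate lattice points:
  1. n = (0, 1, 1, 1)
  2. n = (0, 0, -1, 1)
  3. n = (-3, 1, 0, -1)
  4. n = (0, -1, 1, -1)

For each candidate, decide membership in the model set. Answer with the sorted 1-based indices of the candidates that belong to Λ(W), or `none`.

Internal map: ζ^{3j} for j=0..3 gives (1,0), (−√2/2,√2/2), (0,−1), (√2/2,√2/2).
#1 (0, 1, 1, 1): internal (0.00000, 0.41421); octagon support 0.41421 vs apothem 1.2 → ∈ W
#2 (0, 0, -1, 1): internal (0.70711, 1.70711); octagon support 1.70711 vs apothem 1.2 → ∉ W
#3 (-3, 1, 0, -1): internal (-4.41421, 0.00000); octagon support 4.41421 vs apothem 1.2 → ∉ W
#4 (0, -1, 1, -1): internal (0.00000, -2.41421); octagon support 2.41421 vs apothem 1.2 → ∉ W

1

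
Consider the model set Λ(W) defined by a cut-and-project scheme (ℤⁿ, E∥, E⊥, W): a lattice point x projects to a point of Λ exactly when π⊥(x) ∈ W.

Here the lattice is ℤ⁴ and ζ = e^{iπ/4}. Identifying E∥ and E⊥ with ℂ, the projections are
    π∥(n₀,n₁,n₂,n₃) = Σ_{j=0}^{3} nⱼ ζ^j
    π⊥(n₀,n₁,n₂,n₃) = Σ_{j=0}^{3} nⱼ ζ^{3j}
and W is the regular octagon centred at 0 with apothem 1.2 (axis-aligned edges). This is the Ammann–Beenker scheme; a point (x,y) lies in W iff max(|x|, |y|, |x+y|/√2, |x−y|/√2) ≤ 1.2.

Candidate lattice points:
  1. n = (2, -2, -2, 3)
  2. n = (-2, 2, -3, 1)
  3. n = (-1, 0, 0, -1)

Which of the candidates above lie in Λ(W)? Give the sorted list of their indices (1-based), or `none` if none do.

none

π⊥(n) = n₀ + n₁ζ³ + n₂ζ⁶ + n₃ζ⁹ where ζ = e^{iπ/4}.
candidate 1: n = (2, -2, -2, 3) → π⊥ ≈ (+5.535534, +2.707107); max(|x|,|y|,|x±y|/√2) = 5.828427 > 1.2 ⇒ ∉ W
candidate 2: n = (-2, 2, -3, 1) → π⊥ ≈ (-2.707107, +5.121320); max(|x|,|y|,|x±y|/√2) = 5.535534 > 1.2 ⇒ ∉ W
candidate 3: n = (-1, 0, 0, -1) → π⊥ ≈ (-1.707107, -0.707107); max(|x|,|y|,|x±y|/√2) = 1.707107 > 1.2 ⇒ ∉ W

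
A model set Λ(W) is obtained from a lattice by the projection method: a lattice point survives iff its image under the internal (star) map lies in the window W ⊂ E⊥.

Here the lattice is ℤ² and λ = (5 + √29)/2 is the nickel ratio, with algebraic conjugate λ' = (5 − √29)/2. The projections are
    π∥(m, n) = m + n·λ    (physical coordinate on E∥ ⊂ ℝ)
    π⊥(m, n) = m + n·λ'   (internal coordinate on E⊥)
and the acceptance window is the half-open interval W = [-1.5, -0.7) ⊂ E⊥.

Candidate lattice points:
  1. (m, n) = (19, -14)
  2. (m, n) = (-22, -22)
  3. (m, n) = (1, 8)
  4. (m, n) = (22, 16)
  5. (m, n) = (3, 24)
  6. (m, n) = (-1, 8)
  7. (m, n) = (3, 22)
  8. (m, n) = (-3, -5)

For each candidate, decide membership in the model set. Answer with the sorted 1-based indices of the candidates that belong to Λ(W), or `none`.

Numerically λ ≈ 5.192582 and λ' = −1/λ ≈ -0.192582.
[1] lift (19,-14): star map gives 21.696154; window check -1.5 ≤ 21.696154 < -0.7 is false → out
[2] lift (-22,-22): star map gives -17.763187; window check -1.5 ≤ -17.763187 < -0.7 is false → out
[3] lift (1,8): star map gives -0.540659; window check -1.5 ≤ -0.540659 < -0.7 is false → out
[4] lift (22,16): star map gives 18.918682; window check -1.5 ≤ 18.918682 < -0.7 is false → out
[5] lift (3,24): star map gives -1.621978; window check -1.5 ≤ -1.621978 < -0.7 is false → out
[6] lift (-1,8): star map gives -2.540659; window check -1.5 ≤ -2.540659 < -0.7 is false → out
[7] lift (3,22): star map gives -1.236813; window check -1.5 ≤ -1.236813 < -0.7 is true → IN Λ
[8] lift (-3,-5): star map gives -2.037088; window check -1.5 ≤ -2.037088 < -0.7 is false → out

7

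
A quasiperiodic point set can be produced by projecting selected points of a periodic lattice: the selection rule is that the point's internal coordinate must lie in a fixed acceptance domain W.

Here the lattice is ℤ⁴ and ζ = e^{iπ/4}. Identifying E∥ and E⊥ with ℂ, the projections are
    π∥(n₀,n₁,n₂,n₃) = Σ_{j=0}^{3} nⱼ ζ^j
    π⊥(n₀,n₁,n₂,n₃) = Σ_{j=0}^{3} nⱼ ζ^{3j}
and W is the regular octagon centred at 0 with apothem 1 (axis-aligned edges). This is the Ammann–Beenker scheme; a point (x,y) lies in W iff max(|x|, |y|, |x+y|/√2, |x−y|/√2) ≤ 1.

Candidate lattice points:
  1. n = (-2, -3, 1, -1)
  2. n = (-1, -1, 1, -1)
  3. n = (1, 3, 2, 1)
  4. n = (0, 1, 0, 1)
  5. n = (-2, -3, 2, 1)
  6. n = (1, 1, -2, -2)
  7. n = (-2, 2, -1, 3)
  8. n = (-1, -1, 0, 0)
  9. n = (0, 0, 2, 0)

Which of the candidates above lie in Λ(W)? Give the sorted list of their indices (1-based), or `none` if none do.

π⊥(n) = n₀ + n₁ζ³ + n₂ζ⁶ + n₃ζ⁹ where ζ = e^{iπ/4}.
#1 (-2, -3, 1, -1): internal (-0.585786, -3.828427); octagon support 3.828427 vs apothem 1 → ∉ W
#2 (-1, -1, 1, -1): internal (-1.000000, -2.414214); octagon support 2.414214 vs apothem 1 → ∉ W
#3 (1, 3, 2, 1): internal (-0.414214, 0.828427); octagon support 0.878680 vs apothem 1 → ∈ W
#4 (0, 1, 0, 1): internal (0.000000, 1.414214); octagon support 1.414214 vs apothem 1 → ∉ W
#5 (-2, -3, 2, 1): internal (0.828427, -3.414214); octagon support 3.414214 vs apothem 1 → ∉ W
#6 (1, 1, -2, -2): internal (-1.121320, 1.292893); octagon support 1.707107 vs apothem 1 → ∉ W
#7 (-2, 2, -1, 3): internal (-1.292893, 4.535534); octagon support 4.535534 vs apothem 1 → ∉ W
#8 (-1, -1, 0, 0): internal (-0.292893, -0.707107); octagon support 0.707107 vs apothem 1 → ∈ W
#9 (0, 0, 2, 0): internal (0.000000, -2.000000); octagon support 2.000000 vs apothem 1 → ∉ W

3, 8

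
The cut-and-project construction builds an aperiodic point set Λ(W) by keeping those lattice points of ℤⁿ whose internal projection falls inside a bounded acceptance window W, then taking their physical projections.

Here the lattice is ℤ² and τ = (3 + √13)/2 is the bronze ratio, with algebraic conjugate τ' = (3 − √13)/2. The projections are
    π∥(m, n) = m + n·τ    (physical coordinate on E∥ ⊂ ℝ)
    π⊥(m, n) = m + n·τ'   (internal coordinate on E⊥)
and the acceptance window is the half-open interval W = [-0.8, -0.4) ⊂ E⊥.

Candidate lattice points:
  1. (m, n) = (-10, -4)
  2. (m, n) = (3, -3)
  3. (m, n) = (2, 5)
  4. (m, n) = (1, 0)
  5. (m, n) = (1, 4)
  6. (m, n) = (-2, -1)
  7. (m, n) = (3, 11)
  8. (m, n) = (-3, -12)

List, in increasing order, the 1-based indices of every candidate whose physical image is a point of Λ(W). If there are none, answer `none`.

τ' = (3−√13)/2 ≈ -0.30278.
candidate 1: (m,n)=(-10,-4) → π∥ = -10-4·τ ≈ -23.21110, π⊥ = -10-4·τ' ≈ -8.78890 ∉ [-0.8, -0.4) ⇒ out
candidate 2: (m,n)=(3,-3) → π∥ = 3-3·τ ≈ -6.90833, π⊥ = 3-3·τ' ≈ 3.90833 ∉ [-0.8, -0.4) ⇒ out
candidate 3: (m,n)=(2,5) → π∥ = 2+5·τ ≈ 18.51388, π⊥ = 2+5·τ' ≈ 0.48612 ∉ [-0.8, -0.4) ⇒ out
candidate 4: (m,n)=(1,0) → π∥ = 1+0·τ ≈ 1.00000, π⊥ = 1+0·τ' ≈ 1.00000 ∉ [-0.8, -0.4) ⇒ out
candidate 5: (m,n)=(1,4) → π∥ = 1+4·τ ≈ 14.21110, π⊥ = 1+4·τ' ≈ -0.21110 ∉ [-0.8, -0.4) ⇒ out
candidate 6: (m,n)=(-2,-1) → π∥ = -2-1·τ ≈ -5.30278, π⊥ = -2-1·τ' ≈ -1.69722 ∉ [-0.8, -0.4) ⇒ out
candidate 7: (m,n)=(3,11) → π∥ = 3+11·τ ≈ 39.33053, π⊥ = 3+11·τ' ≈ -0.33053 ∉ [-0.8, -0.4) ⇒ out
candidate 8: (m,n)=(-3,-12) → π∥ = -3-12·τ ≈ -42.63331, π⊥ = -3-12·τ' ≈ 0.63331 ∉ [-0.8, -0.4) ⇒ out

none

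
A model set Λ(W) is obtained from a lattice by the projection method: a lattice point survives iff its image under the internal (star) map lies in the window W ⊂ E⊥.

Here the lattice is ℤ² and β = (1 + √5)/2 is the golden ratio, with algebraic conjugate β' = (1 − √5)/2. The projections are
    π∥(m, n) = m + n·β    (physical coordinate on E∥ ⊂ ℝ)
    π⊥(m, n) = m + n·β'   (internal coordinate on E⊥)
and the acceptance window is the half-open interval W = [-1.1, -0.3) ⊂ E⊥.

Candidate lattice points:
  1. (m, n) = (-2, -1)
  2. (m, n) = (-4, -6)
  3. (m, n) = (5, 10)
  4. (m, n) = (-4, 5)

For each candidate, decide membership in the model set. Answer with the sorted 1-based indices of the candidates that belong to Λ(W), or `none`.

β' = (1−√5)/2 ≈ -0.618034.
#1 (-2,-1): internal coord -2 + (-1)·β' = -1.381966; -1.381966 ∉ [-1.1, -0.3) → out
#2 (-4,-6): internal coord -4 + (-6)·β' = -0.291796; -0.291796 ∉ [-1.1, -0.3) → out
#3 (5,10): internal coord 5 + (10)·β' = -1.180340; -1.180340 ∉ [-1.1, -0.3) → out
#4 (-4,5): internal coord -4 + (5)·β' = -7.090170; -7.090170 ∉ [-1.1, -0.3) → out

none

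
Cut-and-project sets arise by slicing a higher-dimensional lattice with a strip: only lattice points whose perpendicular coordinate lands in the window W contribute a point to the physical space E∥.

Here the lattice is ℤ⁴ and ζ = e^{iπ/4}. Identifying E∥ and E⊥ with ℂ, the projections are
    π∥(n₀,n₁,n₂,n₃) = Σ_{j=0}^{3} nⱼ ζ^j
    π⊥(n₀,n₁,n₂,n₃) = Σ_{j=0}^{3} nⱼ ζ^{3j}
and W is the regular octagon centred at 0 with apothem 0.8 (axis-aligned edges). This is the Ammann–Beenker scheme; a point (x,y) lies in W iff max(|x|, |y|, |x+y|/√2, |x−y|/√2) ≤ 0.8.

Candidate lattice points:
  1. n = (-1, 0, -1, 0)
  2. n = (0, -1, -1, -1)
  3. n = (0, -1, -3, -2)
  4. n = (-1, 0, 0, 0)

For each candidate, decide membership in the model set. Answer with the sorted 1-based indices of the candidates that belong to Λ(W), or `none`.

2

π⊥(n) = n₀ + n₁ζ³ + n₂ζ⁶ + n₃ζ⁹ where ζ = e^{iπ/4}.
#1 (-1, 0, -1, 0): internal (-1.0000, 1.0000); octagon support 1.4142 vs apothem 0.8 → ∉ W
#2 (0, -1, -1, -1): internal (0.0000, -0.4142); octagon support 0.4142 vs apothem 0.8 → ∈ W
#3 (0, -1, -3, -2): internal (-0.7071, 0.8787); octagon support 1.1213 vs apothem 0.8 → ∉ W
#4 (-1, 0, 0, 0): internal (-1.0000, 0.0000); octagon support 1.0000 vs apothem 0.8 → ∉ W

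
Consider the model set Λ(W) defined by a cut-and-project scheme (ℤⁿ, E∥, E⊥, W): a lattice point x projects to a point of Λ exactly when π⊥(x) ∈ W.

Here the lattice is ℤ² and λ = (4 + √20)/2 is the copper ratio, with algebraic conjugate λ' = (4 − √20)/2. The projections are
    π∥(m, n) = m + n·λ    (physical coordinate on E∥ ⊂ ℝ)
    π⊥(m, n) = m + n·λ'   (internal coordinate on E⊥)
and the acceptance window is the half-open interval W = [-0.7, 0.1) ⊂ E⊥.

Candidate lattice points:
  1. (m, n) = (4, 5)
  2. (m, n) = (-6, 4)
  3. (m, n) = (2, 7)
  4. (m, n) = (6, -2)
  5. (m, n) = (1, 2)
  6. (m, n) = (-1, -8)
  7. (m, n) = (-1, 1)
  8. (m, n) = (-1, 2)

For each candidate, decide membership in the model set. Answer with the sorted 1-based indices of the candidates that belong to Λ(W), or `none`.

Compute λ' = (4−√20)/2 = -0.23607, so π⊥(m,n) = m -0.23607·n.
#1 (4,5): internal coord 4 + (5)·λ' = +2.81966; +2.81966 ∉ [-0.7, 0.1) → out
#2 (-6,4): internal coord -6 + (4)·λ' = -6.94427; -6.94427 ∉ [-0.7, 0.1) → out
#3 (2,7): internal coord 2 + (7)·λ' = +0.34752; +0.34752 ∉ [-0.7, 0.1) → out
#4 (6,-2): internal coord 6 + (-2)·λ' = +6.47214; +6.47214 ∉ [-0.7, 0.1) → out
#5 (1,2): internal coord 1 + (2)·λ' = +0.52786; +0.52786 ∉ [-0.7, 0.1) → out
#6 (-1,-8): internal coord -1 + (-8)·λ' = +0.88854; +0.88854 ∉ [-0.7, 0.1) → out
#7 (-1,1): internal coord -1 + (1)·λ' = -1.23607; -1.23607 ∉ [-0.7, 0.1) → out
#8 (-1,2): internal coord -1 + (2)·λ' = -1.47214; -1.47214 ∉ [-0.7, 0.1) → out

none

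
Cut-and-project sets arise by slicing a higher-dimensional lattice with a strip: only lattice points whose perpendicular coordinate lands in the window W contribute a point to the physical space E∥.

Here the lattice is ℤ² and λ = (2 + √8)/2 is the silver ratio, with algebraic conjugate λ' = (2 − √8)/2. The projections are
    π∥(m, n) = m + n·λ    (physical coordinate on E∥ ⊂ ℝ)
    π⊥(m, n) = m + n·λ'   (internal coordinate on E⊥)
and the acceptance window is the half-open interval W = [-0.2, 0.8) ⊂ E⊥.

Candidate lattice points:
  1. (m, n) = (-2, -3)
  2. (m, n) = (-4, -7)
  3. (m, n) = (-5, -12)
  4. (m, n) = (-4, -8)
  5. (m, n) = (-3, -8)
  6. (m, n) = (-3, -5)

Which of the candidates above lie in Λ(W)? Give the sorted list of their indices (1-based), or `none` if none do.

λ' = (2−√8)/2 ≈ -0.414214.
candidate 1: (m,n)=(-2,-3) → π∥ = -2-3·λ ≈ -9.242641, π⊥ = -2-3·λ' ≈ -0.757359 ∉ [-0.2, 0.8) ⇒ out
candidate 2: (m,n)=(-4,-7) → π∥ = -4-7·λ ≈ -20.899495, π⊥ = -4-7·λ' ≈ -1.100505 ∉ [-0.2, 0.8) ⇒ out
candidate 3: (m,n)=(-5,-12) → π∥ = -5-12·λ ≈ -33.970563, π⊥ = -5-12·λ' ≈ -0.029437 ∈ [-0.2, 0.8) ⇒ IN Λ
candidate 4: (m,n)=(-4,-8) → π∥ = -4-8·λ ≈ -23.313708, π⊥ = -4-8·λ' ≈ -0.686292 ∉ [-0.2, 0.8) ⇒ out
candidate 5: (m,n)=(-3,-8) → π∥ = -3-8·λ ≈ -22.313708, π⊥ = -3-8·λ' ≈ 0.313708 ∈ [-0.2, 0.8) ⇒ IN Λ
candidate 6: (m,n)=(-3,-5) → π∥ = -3-5·λ ≈ -15.071068, π⊥ = -3-5·λ' ≈ -0.928932 ∉ [-0.2, 0.8) ⇒ out

3, 5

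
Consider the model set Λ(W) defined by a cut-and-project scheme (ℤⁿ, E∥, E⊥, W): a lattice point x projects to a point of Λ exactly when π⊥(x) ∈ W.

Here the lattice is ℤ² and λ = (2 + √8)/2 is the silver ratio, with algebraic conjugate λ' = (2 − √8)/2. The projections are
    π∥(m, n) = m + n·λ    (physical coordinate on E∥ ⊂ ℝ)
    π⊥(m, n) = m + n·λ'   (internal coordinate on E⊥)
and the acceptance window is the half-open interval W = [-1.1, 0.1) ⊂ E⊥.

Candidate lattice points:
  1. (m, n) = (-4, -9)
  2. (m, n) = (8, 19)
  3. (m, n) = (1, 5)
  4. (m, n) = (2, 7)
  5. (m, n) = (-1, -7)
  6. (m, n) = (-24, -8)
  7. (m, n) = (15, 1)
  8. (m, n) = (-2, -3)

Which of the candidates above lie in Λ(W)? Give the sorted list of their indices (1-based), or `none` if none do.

Numerically λ ≈ 2.41421 and λ' = −1/λ ≈ -0.41421.
[1] lift (-4,-9): star map gives -0.27208; window check -1.1 ≤ -0.27208 < 0.1 is true → IN Λ
[2] lift (8,19): star map gives 0.12994; window check -1.1 ≤ 0.12994 < 0.1 is false → out
[3] lift (1,5): star map gives -1.07107; window check -1.1 ≤ -1.07107 < 0.1 is true → IN Λ
[4] lift (2,7): star map gives -0.89949; window check -1.1 ≤ -0.89949 < 0.1 is true → IN Λ
[5] lift (-1,-7): star map gives 1.89949; window check -1.1 ≤ 1.89949 < 0.1 is false → out
[6] lift (-24,-8): star map gives -20.68629; window check -1.1 ≤ -20.68629 < 0.1 is false → out
[7] lift (15,1): star map gives 14.58579; window check -1.1 ≤ 14.58579 < 0.1 is false → out
[8] lift (-2,-3): star map gives -0.75736; window check -1.1 ≤ -0.75736 < 0.1 is true → IN Λ

1, 3, 4, 8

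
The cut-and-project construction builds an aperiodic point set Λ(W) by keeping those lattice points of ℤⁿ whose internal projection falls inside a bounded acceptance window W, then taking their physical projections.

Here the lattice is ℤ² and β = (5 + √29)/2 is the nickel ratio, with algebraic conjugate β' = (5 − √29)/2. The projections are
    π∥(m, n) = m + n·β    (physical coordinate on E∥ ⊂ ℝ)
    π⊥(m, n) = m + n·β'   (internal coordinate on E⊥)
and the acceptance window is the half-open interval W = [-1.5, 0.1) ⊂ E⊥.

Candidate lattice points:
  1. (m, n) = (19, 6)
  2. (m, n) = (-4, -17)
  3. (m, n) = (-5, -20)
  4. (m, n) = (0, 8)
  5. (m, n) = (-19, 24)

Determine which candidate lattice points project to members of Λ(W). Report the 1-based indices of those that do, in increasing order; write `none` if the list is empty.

Numerically β ≈ 5.19258 and β' = −1/β ≈ -0.19258.
[1] lift (19,6): star map gives 17.84451; window check -1.5 ≤ 17.84451 < 0.1 is false → out
[2] lift (-4,-17): star map gives -0.72610; window check -1.5 ≤ -0.72610 < 0.1 is true → IN Λ
[3] lift (-5,-20): star map gives -1.14835; window check -1.5 ≤ -1.14835 < 0.1 is true → IN Λ
[4] lift (0,8): star map gives -1.54066; window check -1.5 ≤ -1.54066 < 0.1 is false → out
[5] lift (-19,24): star map gives -23.62198; window check -1.5 ≤ -23.62198 < 0.1 is false → out

2, 3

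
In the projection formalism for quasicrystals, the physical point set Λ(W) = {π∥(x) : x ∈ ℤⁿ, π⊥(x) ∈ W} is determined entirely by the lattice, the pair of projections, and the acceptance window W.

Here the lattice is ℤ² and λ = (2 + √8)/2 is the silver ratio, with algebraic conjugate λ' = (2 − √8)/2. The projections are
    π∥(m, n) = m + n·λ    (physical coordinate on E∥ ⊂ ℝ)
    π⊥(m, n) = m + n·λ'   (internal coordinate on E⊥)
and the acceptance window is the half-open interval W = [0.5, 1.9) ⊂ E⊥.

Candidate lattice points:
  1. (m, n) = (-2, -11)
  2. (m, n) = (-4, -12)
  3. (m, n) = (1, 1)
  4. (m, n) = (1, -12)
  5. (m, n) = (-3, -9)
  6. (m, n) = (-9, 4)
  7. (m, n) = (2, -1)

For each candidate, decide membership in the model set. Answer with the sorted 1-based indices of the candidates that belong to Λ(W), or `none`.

2, 3, 5

Numerically λ ≈ 2.4142 and λ' = −1/λ ≈ -0.4142.
#1 (-2,-11): internal coord -2 + (-11)·λ' = +2.5563; +2.5563 ∉ [0.5, 1.9) → out
#2 (-4,-12): internal coord -4 + (-12)·λ' = +0.9706; +0.9706 ∈ [0.5, 1.9) → IN Λ
#3 (1,1): internal coord 1 + (1)·λ' = +0.5858; +0.5858 ∈ [0.5, 1.9) → IN Λ
#4 (1,-12): internal coord 1 + (-12)·λ' = +5.9706; +5.9706 ∉ [0.5, 1.9) → out
#5 (-3,-9): internal coord -3 + (-9)·λ' = +0.7279; +0.7279 ∈ [0.5, 1.9) → IN Λ
#6 (-9,4): internal coord -9 + (4)·λ' = -10.6569; -10.6569 ∉ [0.5, 1.9) → out
#7 (2,-1): internal coord 2 + (-1)·λ' = +2.4142; +2.4142 ∉ [0.5, 1.9) → out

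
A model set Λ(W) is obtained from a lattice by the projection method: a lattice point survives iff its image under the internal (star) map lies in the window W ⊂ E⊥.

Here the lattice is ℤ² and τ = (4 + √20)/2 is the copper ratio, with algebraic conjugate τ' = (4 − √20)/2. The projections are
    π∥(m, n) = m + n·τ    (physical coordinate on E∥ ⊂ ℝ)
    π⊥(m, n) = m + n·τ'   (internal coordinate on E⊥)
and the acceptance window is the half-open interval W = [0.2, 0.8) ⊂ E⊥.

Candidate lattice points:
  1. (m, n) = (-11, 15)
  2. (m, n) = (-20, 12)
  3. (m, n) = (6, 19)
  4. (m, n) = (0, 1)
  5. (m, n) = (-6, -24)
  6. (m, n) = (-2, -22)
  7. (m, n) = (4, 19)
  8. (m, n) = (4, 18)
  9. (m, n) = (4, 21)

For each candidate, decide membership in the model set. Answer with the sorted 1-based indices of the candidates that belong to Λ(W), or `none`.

none

τ' = (4−√20)/2 ≈ -0.23607.
[1] lift (-11,15): star map gives -14.54102; window check 0.2 ≤ -14.54102 < 0.8 is false → out
[2] lift (-20,12): star map gives -22.83282; window check 0.2 ≤ -22.83282 < 0.8 is false → out
[3] lift (6,19): star map gives 1.51471; window check 0.2 ≤ 1.51471 < 0.8 is false → out
[4] lift (0,1): star map gives -0.23607; window check 0.2 ≤ -0.23607 < 0.8 is false → out
[5] lift (-6,-24): star map gives -0.33437; window check 0.2 ≤ -0.33437 < 0.8 is false → out
[6] lift (-2,-22): star map gives 3.19350; window check 0.2 ≤ 3.19350 < 0.8 is false → out
[7] lift (4,19): star map gives -0.48529; window check 0.2 ≤ -0.48529 < 0.8 is false → out
[8] lift (4,18): star map gives -0.24922; window check 0.2 ≤ -0.24922 < 0.8 is false → out
[9] lift (4,21): star map gives -0.95743; window check 0.2 ≤ -0.95743 < 0.8 is false → out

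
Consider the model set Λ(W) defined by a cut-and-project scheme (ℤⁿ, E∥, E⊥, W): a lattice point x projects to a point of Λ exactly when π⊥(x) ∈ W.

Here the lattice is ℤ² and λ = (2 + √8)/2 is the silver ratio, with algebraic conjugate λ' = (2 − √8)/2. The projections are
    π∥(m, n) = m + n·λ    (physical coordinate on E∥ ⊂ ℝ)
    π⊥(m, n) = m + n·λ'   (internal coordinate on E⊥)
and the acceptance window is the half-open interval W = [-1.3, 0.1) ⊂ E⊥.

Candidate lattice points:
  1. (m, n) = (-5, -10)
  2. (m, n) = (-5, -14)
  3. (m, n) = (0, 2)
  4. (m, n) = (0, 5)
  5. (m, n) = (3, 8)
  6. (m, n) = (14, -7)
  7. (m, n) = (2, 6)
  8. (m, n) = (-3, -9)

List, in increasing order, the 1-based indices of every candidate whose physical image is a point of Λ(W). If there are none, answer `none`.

1, 3, 5, 7

Compute λ' = (2−√8)/2 = -0.414214, so π⊥(m,n) = m -0.414214·n.
candidate 1: (m,n)=(-5,-10) → π∥ = -5-10·λ ≈ -29.142136, π⊥ = -5-10·λ' ≈ -0.857864 ∈ [-1.3, 0.1) ⇒ IN Λ
candidate 2: (m,n)=(-5,-14) → π∥ = -5-14·λ ≈ -38.798990, π⊥ = -5-14·λ' ≈ 0.798990 ∉ [-1.3, 0.1) ⇒ out
candidate 3: (m,n)=(0,2) → π∥ = 0+2·λ ≈ 4.828427, π⊥ = 0+2·λ' ≈ -0.828427 ∈ [-1.3, 0.1) ⇒ IN Λ
candidate 4: (m,n)=(0,5) → π∥ = 0+5·λ ≈ 12.071068, π⊥ = 0+5·λ' ≈ -2.071068 ∉ [-1.3, 0.1) ⇒ out
candidate 5: (m,n)=(3,8) → π∥ = 3+8·λ ≈ 22.313708, π⊥ = 3+8·λ' ≈ -0.313708 ∈ [-1.3, 0.1) ⇒ IN Λ
candidate 6: (m,n)=(14,-7) → π∥ = 14-7·λ ≈ -2.899495, π⊥ = 14-7·λ' ≈ 16.899495 ∉ [-1.3, 0.1) ⇒ out
candidate 7: (m,n)=(2,6) → π∥ = 2+6·λ ≈ 16.485281, π⊥ = 2+6·λ' ≈ -0.485281 ∈ [-1.3, 0.1) ⇒ IN Λ
candidate 8: (m,n)=(-3,-9) → π∥ = -3-9·λ ≈ -24.727922, π⊥ = -3-9·λ' ≈ 0.727922 ∉ [-1.3, 0.1) ⇒ out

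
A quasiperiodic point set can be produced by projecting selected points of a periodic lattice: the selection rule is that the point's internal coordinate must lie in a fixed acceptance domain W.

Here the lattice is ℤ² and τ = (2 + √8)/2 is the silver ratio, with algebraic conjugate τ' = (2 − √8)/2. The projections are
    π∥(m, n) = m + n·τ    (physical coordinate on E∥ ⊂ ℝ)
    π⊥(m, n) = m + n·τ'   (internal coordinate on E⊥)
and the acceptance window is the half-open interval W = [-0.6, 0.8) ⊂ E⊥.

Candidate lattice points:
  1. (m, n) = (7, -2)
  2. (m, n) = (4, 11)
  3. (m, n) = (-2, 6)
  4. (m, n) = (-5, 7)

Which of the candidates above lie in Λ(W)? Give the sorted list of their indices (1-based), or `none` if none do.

Compute τ' = (2−√8)/2 = -0.4142, so π⊥(m,n) = m -0.4142·n.
#1 (7,-2): internal coord 7 + (-2)·τ' = +7.8284; +7.8284 ∉ [-0.6, 0.8) → out
#2 (4,11): internal coord 4 + (11)·τ' = -0.5563; -0.5563 ∈ [-0.6, 0.8) → IN Λ
#3 (-2,6): internal coord -2 + (6)·τ' = -4.4853; -4.4853 ∉ [-0.6, 0.8) → out
#4 (-5,7): internal coord -5 + (7)·τ' = -7.8995; -7.8995 ∉ [-0.6, 0.8) → out

2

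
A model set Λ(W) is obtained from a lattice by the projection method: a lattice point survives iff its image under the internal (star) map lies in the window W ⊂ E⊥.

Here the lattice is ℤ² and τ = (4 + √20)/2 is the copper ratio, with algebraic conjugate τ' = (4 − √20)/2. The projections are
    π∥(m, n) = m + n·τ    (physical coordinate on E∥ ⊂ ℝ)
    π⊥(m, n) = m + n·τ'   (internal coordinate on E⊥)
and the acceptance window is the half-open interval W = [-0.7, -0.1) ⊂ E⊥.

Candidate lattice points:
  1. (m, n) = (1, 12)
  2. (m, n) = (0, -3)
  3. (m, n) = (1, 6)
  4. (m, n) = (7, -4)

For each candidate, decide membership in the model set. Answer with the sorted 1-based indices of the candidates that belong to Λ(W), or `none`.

3

τ' = (4−√20)/2 ≈ -0.23607.
#1 (1,12): internal coord 1 + (12)·τ' = -1.83282; -1.83282 ∉ [-0.7, -0.1) → out
#2 (0,-3): internal coord 0 + (-3)·τ' = +0.70820; +0.70820 ∉ [-0.7, -0.1) → out
#3 (1,6): internal coord 1 + (6)·τ' = -0.41641; -0.41641 ∈ [-0.7, -0.1) → IN Λ
#4 (7,-4): internal coord 7 + (-4)·τ' = +7.94427; +7.94427 ∉ [-0.7, -0.1) → out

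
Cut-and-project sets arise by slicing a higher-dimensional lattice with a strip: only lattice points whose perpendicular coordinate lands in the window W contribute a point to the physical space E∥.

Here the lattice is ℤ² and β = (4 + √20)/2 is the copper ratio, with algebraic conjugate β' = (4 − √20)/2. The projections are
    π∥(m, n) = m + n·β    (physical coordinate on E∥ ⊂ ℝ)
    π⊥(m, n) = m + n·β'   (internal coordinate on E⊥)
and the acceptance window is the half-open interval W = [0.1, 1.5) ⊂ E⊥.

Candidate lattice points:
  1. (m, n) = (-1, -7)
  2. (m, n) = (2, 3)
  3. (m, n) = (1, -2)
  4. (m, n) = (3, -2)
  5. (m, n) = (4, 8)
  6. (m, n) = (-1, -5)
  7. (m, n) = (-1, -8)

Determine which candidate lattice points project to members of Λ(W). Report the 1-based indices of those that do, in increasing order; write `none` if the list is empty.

1, 2, 3, 6, 7

Compute β' = (4−√20)/2 = -0.236068, so π⊥(m,n) = m -0.236068·n.
candidate 1: (m,n)=(-1,-7) → π∥ = -1-7·β ≈ -30.652476, π⊥ = -1-7·β' ≈ 0.652476 ∈ [0.1, 1.5) ⇒ IN Λ
candidate 2: (m,n)=(2,3) → π∥ = 2+3·β ≈ 14.708204, π⊥ = 2+3·β' ≈ 1.291796 ∈ [0.1, 1.5) ⇒ IN Λ
candidate 3: (m,n)=(1,-2) → π∥ = 1-2·β ≈ -7.472136, π⊥ = 1-2·β' ≈ 1.472136 ∈ [0.1, 1.5) ⇒ IN Λ
candidate 4: (m,n)=(3,-2) → π∥ = 3-2·β ≈ -5.472136, π⊥ = 3-2·β' ≈ 3.472136 ∉ [0.1, 1.5) ⇒ out
candidate 5: (m,n)=(4,8) → π∥ = 4+8·β ≈ 37.888544, π⊥ = 4+8·β' ≈ 2.111456 ∉ [0.1, 1.5) ⇒ out
candidate 6: (m,n)=(-1,-5) → π∥ = -1-5·β ≈ -22.180340, π⊥ = -1-5·β' ≈ 0.180340 ∈ [0.1, 1.5) ⇒ IN Λ
candidate 7: (m,n)=(-1,-8) → π∥ = -1-8·β ≈ -34.888544, π⊥ = -1-8·β' ≈ 0.888544 ∈ [0.1, 1.5) ⇒ IN Λ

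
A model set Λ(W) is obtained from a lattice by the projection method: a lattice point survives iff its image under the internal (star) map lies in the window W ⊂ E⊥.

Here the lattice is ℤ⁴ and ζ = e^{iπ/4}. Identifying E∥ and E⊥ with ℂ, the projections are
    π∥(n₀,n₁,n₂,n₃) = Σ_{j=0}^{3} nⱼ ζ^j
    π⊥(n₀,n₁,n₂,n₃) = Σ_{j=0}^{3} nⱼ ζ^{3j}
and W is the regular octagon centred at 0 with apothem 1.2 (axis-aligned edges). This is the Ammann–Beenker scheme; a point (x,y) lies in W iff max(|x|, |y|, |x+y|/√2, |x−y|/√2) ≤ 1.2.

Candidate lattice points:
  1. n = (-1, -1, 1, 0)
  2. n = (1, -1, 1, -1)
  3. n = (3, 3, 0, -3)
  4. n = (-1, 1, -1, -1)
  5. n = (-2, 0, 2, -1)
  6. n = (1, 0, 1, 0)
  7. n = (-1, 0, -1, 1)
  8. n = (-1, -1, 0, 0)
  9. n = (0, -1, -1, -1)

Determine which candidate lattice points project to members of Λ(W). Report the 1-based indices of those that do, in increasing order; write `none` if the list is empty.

8, 9

Internal map: ζ^{3j} for j=0..3 gives (1,0), (−√2/2,√2/2), (0,−1), (√2/2,√2/2).
candidate 1: n = (-1, -1, 1, 0) → π⊥ ≈ (-0.2929, -1.7071); max(|x|,|y|,|x±y|/√2) = 1.7071 > 1.2 ⇒ ∉ W
candidate 2: n = (1, -1, 1, -1) → π⊥ ≈ (+1.0000, -2.4142); max(|x|,|y|,|x±y|/√2) = 2.4142 > 1.2 ⇒ ∉ W
candidate 3: n = (3, 3, 0, -3) → π⊥ ≈ (-1.2426, +0.0000); max(|x|,|y|,|x±y|/√2) = 1.2426 > 1.2 ⇒ ∉ W
candidate 4: n = (-1, 1, -1, -1) → π⊥ ≈ (-2.4142, +1.0000); max(|x|,|y|,|x±y|/√2) = 2.4142 > 1.2 ⇒ ∉ W
candidate 5: n = (-2, 0, 2, -1) → π⊥ ≈ (-2.7071, -2.7071); max(|x|,|y|,|x±y|/√2) = 3.8284 > 1.2 ⇒ ∉ W
candidate 6: n = (1, 0, 1, 0) → π⊥ ≈ (+1.0000, -1.0000); max(|x|,|y|,|x±y|/√2) = 1.4142 > 1.2 ⇒ ∉ W
candidate 7: n = (-1, 0, -1, 1) → π⊥ ≈ (-0.2929, +1.7071); max(|x|,|y|,|x±y|/√2) = 1.7071 > 1.2 ⇒ ∉ W
candidate 8: n = (-1, -1, 0, 0) → π⊥ ≈ (-0.2929, -0.7071); max(|x|,|y|,|x±y|/√2) = 0.7071 ≤ 1.2 ⇒ ∈ W
candidate 9: n = (0, -1, -1, -1) → π⊥ ≈ (+0.0000, -0.4142); max(|x|,|y|,|x±y|/√2) = 0.4142 ≤ 1.2 ⇒ ∈ W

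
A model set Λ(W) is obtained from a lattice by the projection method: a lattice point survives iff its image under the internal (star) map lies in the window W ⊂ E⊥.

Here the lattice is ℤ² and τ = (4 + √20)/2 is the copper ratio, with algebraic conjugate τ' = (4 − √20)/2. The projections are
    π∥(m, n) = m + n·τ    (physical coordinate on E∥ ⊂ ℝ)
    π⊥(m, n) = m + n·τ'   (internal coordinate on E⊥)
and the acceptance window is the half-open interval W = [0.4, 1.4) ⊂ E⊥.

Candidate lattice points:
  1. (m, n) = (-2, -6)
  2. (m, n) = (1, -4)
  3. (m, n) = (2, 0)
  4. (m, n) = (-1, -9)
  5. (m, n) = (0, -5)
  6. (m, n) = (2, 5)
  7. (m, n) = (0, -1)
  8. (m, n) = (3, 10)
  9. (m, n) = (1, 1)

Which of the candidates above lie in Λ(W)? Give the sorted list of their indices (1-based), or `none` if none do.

4, 5, 6, 8, 9

Numerically τ ≈ 4.2361 and τ' = −1/τ ≈ -0.2361.
[1] lift (-2,-6): star map gives -0.5836; window check 0.4 ≤ -0.5836 < 1.4 is false → out
[2] lift (1,-4): star map gives 1.9443; window check 0.4 ≤ 1.9443 < 1.4 is false → out
[3] lift (2,0): star map gives 2.0000; window check 0.4 ≤ 2.0000 < 1.4 is false → out
[4] lift (-1,-9): star map gives 1.1246; window check 0.4 ≤ 1.1246 < 1.4 is true → IN Λ
[5] lift (0,-5): star map gives 1.1803; window check 0.4 ≤ 1.1803 < 1.4 is true → IN Λ
[6] lift (2,5): star map gives 0.8197; window check 0.4 ≤ 0.8197 < 1.4 is true → IN Λ
[7] lift (0,-1): star map gives 0.2361; window check 0.4 ≤ 0.2361 < 1.4 is false → out
[8] lift (3,10): star map gives 0.6393; window check 0.4 ≤ 0.6393 < 1.4 is true → IN Λ
[9] lift (1,1): star map gives 0.7639; window check 0.4 ≤ 0.7639 < 1.4 is true → IN Λ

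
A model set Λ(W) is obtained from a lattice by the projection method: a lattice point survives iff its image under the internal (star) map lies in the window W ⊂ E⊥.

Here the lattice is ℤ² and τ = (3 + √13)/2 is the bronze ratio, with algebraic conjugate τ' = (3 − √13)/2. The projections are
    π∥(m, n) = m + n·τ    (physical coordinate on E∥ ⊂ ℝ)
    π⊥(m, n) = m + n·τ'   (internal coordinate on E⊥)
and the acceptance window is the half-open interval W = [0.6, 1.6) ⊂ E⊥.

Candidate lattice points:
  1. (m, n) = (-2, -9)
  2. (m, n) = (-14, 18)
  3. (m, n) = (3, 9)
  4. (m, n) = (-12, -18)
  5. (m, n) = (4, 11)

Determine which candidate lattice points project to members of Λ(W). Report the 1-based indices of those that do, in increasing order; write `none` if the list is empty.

Numerically τ ≈ 3.30278 and τ' = −1/τ ≈ -0.30278.
[1] lift (-2,-9): star map gives 0.72498; window check 0.6 ≤ 0.72498 < 1.6 is true → IN Λ
[2] lift (-14,18): star map gives -19.44996; window check 0.6 ≤ -19.44996 < 1.6 is false → out
[3] lift (3,9): star map gives 0.27502; window check 0.6 ≤ 0.27502 < 1.6 is false → out
[4] lift (-12,-18): star map gives -6.55004; window check 0.6 ≤ -6.55004 < 1.6 is false → out
[5] lift (4,11): star map gives 0.66947; window check 0.6 ≤ 0.66947 < 1.6 is true → IN Λ

1, 5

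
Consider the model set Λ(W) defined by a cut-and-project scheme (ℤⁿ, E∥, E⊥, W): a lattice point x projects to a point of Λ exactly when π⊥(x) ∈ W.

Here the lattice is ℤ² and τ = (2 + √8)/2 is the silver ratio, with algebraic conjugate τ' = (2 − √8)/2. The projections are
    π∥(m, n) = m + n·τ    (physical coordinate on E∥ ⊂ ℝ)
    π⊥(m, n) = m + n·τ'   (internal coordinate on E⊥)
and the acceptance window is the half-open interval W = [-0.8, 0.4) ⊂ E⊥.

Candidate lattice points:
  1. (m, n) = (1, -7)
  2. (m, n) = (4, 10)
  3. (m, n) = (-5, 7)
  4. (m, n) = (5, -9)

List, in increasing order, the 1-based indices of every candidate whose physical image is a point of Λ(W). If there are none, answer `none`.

τ' = (2−√8)/2 ≈ -0.41421.
#1 (1,-7): internal coord 1 + (-7)·τ' = +3.89949; +3.89949 ∉ [-0.8, 0.4) → out
#2 (4,10): internal coord 4 + (10)·τ' = -0.14214; -0.14214 ∈ [-0.8, 0.4) → IN Λ
#3 (-5,7): internal coord -5 + (7)·τ' = -7.89949; -7.89949 ∉ [-0.8, 0.4) → out
#4 (5,-9): internal coord 5 + (-9)·τ' = +8.72792; +8.72792 ∉ [-0.8, 0.4) → out

2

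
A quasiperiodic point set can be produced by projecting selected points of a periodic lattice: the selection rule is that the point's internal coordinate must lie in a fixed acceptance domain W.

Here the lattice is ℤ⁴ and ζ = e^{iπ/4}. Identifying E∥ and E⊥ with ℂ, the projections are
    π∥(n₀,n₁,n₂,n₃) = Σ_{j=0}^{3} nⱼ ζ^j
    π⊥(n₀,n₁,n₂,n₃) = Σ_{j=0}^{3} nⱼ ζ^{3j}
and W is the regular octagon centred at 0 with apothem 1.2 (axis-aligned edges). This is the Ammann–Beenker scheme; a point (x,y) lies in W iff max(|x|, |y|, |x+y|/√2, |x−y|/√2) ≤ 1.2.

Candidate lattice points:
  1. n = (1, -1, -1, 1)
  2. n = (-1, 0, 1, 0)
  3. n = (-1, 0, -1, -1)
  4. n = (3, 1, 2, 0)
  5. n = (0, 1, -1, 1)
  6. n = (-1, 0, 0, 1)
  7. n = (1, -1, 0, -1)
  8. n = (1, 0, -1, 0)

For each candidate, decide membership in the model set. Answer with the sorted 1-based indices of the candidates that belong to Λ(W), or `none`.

π⊥(n) = n₀ + n₁ζ³ + n₂ζ⁶ + n₃ζ⁹ where ζ = e^{iπ/4}.
candidate 1: n = (1, -1, -1, 1) → π⊥ ≈ (+2.4142, +1.0000); max(|x|,|y|,|x±y|/√2) = 2.4142 > 1.2 ⇒ ∉ W
candidate 2: n = (-1, 0, 1, 0) → π⊥ ≈ (-1.0000, -1.0000); max(|x|,|y|,|x±y|/√2) = 1.4142 > 1.2 ⇒ ∉ W
candidate 3: n = (-1, 0, -1, -1) → π⊥ ≈ (-1.7071, +0.2929); max(|x|,|y|,|x±y|/√2) = 1.7071 > 1.2 ⇒ ∉ W
candidate 4: n = (3, 1, 2, 0) → π⊥ ≈ (+2.2929, -1.2929); max(|x|,|y|,|x±y|/√2) = 2.5355 > 1.2 ⇒ ∉ W
candidate 5: n = (0, 1, -1, 1) → π⊥ ≈ (+0.0000, +2.4142); max(|x|,|y|,|x±y|/√2) = 2.4142 > 1.2 ⇒ ∉ W
candidate 6: n = (-1, 0, 0, 1) → π⊥ ≈ (-0.2929, +0.7071); max(|x|,|y|,|x±y|/√2) = 0.7071 ≤ 1.2 ⇒ ∈ W
candidate 7: n = (1, -1, 0, -1) → π⊥ ≈ (+1.0000, -1.4142); max(|x|,|y|,|x±y|/√2) = 1.7071 > 1.2 ⇒ ∉ W
candidate 8: n = (1, 0, -1, 0) → π⊥ ≈ (+1.0000, +1.0000); max(|x|,|y|,|x±y|/√2) = 1.4142 > 1.2 ⇒ ∉ W

6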